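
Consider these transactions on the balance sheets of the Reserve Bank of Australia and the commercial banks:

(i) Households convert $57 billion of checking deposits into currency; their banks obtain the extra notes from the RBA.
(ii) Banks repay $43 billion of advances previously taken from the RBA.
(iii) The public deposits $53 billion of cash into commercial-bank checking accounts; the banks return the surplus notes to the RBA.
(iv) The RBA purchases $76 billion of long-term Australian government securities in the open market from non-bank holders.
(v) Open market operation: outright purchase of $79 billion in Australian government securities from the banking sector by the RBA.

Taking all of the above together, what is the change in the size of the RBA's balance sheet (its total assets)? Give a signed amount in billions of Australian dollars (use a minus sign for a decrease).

RBA balance sheet:
  Assets:      Securities +$155B, Loans to banks −$43B
  Liabilities: Bank reserves +$108B, Currency in circulation +$4B
Change in total RBA assets = +$112 billion.

+$112 billion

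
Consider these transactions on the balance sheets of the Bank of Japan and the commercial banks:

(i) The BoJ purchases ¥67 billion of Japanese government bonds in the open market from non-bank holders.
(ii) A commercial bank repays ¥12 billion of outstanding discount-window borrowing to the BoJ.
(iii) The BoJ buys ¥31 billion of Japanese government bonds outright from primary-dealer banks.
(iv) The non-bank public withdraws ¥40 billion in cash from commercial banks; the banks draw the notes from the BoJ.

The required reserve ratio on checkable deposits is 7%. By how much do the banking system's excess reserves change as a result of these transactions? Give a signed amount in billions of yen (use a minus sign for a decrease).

Asset purchase (from non-banks) ¥67 billion: reserves +¥67B, deposits +¥67B.
Discount-window repayment ¥12 billion: reserves −¥12B, deposits 0.
OMO purchase (from banks) ¥31 billion: reserves +¥31B, deposits 0.
Currency withdrawal ¥40 billion: reserves −¥40B, deposits −¥40B.
Totals: Δreserves = +¥46B, Δdeposits = +¥27B.
Δrequired reserves = 7% × +¥27B = +¥1.89B.
Δexcess reserves = Δreserves − Δrequired = +¥46B − (+¥1.89B) = +¥44.11 billion.

+¥44.11 billion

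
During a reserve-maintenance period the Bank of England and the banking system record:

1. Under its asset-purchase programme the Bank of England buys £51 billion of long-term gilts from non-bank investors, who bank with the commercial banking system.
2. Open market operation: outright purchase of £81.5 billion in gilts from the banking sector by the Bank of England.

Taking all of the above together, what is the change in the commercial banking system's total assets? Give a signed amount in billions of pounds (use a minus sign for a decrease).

+£51 billion

Asset purchase (from non-banks) £51 billion: bank balance sheets expand → +£51B.
OMO purchase (from banks) £81.5 billion: just an asset swap on bank balance sheets → 0.
Net: 51 + 0 = +£51 billion.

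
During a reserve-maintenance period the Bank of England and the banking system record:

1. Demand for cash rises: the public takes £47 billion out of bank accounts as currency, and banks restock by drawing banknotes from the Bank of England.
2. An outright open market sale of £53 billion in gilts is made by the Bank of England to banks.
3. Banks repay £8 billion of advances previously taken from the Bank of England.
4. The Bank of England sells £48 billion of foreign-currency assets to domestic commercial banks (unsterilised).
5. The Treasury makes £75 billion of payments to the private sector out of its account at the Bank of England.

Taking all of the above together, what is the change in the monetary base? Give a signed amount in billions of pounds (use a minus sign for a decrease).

-£34 billion

Currency withdrawal £47 billion: just a shift between currency and reserves — both are base money → 0.
OMO sale (to banks) £53 billion: Bank of England balance sheet contracts → −£53B.
Discount-window repayment £8 billion: Bank of England balance sheet contracts → −£8B.
FX sale £48 billion: Bank of England balance sheet contracts → −£48B.
Government spending £75 billion: a non-base liability converts back to reserves → +£75B.
Net: 0 − 53 − 8 − 48 + 75 = -£34 billion.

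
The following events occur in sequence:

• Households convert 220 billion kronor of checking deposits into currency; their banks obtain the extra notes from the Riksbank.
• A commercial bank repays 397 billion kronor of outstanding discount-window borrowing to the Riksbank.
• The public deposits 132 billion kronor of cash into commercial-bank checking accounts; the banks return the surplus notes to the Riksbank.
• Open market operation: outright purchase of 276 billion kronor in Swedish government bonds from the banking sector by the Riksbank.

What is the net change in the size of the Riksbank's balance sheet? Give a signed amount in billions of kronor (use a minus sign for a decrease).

-121 billion

Currency withdrawal 220 billion kronor: only the composition of liabilities changes → 0.
Discount-window repayment 397 billion kronor: a Riksbank asset is shed → −397B.
Currency deposit 132 billion kronor: only the composition of liabilities changes → 0.
OMO purchase (from banks) 276 billion kronor: a Riksbank asset is acquired → +276B.
Net: 0 − 397 + 0 + 276 = -121 billion.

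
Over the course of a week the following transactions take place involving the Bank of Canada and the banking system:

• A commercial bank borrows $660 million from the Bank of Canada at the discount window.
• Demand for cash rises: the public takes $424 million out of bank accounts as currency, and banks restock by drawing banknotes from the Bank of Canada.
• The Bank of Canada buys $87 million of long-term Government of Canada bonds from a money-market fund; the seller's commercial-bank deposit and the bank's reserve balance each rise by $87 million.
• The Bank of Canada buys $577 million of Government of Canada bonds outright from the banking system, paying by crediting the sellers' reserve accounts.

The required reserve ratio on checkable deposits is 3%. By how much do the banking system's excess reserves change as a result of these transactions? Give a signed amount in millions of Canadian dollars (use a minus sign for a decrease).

Discount-window loan $660 million: reserves +$660M, deposits 0.
Currency withdrawal $424 million: reserves −$424M, deposits −$424M.
Asset purchase (from non-banks) $87 million: reserves +$87M, deposits +$87M.
OMO purchase (from banks) $577 million: reserves +$577M, deposits 0.
Totals: Δreserves = +$900M, Δdeposits = −$337M.
Δrequired reserves = 3% × −$337M = −$10.11M.
Δexcess reserves = Δreserves − Δrequired = +$900M − (−$10.11M) = +$910.11 million.

+$910.11 million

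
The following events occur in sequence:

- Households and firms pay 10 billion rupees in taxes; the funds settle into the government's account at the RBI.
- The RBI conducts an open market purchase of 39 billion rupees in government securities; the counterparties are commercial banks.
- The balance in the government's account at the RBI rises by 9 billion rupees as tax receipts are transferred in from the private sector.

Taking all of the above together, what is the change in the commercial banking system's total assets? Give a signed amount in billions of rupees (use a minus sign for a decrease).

-19 billion

Government account inflow 10 billion rupees: bank balance sheets shrink → −10B.
OMO purchase (from banks) 39 billion rupees: just an asset swap on bank balance sheets → 0.
Government account inflow 9 billion rupees: bank balance sheets shrink → −9B.
Net: −10 + 0 − 9 = -19 billion.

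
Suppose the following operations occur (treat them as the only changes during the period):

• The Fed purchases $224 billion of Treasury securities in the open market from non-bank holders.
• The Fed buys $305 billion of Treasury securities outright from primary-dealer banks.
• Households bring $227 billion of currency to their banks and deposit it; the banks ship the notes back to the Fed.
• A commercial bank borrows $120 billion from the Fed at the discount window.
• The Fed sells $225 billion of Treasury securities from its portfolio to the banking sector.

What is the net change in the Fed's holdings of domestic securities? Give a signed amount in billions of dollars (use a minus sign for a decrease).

Fed balance sheet:
  Assets:      Securities +$304B, Loans to banks +$120B
  Liabilities: Bank reserves +$651B, Currency in circulation −$227B
So the change in the Fed's holdings of domestic securities is +$304 billion.

+$304 billion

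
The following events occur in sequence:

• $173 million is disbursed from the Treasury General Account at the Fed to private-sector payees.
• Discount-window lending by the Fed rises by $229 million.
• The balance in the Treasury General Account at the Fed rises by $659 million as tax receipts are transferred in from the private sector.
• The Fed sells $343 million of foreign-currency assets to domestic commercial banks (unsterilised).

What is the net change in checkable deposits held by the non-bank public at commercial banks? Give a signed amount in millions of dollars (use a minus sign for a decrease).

-$486 million

Government spending $173 million: non-bank counterparties' bank balances rise → +$173M.
Discount-window loan $229 million: the counterparty is a bank, so public deposits are unchanged → 0.
Government account inflow $659 million: non-bank counterparties' bank balances fall → −$659M.
FX sale $343 million: the counterparty is a bank, so public deposits are unchanged → 0.
Net: 173 + 0 − 659 + 0 = -$486 million.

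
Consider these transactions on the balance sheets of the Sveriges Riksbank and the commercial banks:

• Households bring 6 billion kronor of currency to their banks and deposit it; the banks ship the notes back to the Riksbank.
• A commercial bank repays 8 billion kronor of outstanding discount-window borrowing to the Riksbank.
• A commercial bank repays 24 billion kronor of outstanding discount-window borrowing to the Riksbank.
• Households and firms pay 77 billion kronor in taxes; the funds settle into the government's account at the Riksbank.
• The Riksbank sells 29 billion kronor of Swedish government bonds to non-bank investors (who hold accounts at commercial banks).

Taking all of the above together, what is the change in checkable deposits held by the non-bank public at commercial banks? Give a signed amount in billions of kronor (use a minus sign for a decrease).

-100 billion

Currency deposit 6 billion kronor: non-bank counterparties' bank balances rise → +6B.
Discount-window repayment 8 billion kronor: the counterparty is a bank, so public deposits are unchanged → 0.
Discount-window repayment 24 billion kronor: the counterparty is a bank, so public deposits are unchanged → 0.
Government account inflow 77 billion kronor: non-bank counterparties' bank balances fall → −77B.
Asset sale (to non-banks) 29 billion kronor: non-bank counterparties' bank balances fall → −29B.
Net: 6 + 0 + 0 − 77 − 29 = -100 billion.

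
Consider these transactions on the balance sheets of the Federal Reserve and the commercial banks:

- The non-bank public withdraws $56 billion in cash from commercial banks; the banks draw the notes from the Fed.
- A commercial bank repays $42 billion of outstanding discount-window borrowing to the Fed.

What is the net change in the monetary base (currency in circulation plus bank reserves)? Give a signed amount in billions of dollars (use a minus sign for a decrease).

Currency withdrawal $56 billion: just a shift between currency and reserves — both are base money → 0.
Discount-window repayment $42 billion: Fed balance sheet contracts → −$42B.
Net: 0 − 42 = -$42 billion.

-$42 billion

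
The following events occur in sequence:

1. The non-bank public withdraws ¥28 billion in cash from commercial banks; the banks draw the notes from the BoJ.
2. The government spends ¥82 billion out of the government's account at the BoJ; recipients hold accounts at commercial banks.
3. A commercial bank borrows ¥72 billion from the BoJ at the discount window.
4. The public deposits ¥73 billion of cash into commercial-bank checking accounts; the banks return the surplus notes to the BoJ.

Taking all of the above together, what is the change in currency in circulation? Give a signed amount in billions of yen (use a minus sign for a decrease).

Currency withdrawal ¥28 billion: notes leave the central bank → +¥28B.
Government spending ¥82 billion: no currency enters or leaves circulation → 0.
Discount-window loan ¥72 billion: no currency enters or leaves circulation → 0.
Currency deposit ¥73 billion: notes return to the central bank → −¥73B.
Net: 28 + 0 + 0 − 73 = -¥45 billion.

-¥45 billion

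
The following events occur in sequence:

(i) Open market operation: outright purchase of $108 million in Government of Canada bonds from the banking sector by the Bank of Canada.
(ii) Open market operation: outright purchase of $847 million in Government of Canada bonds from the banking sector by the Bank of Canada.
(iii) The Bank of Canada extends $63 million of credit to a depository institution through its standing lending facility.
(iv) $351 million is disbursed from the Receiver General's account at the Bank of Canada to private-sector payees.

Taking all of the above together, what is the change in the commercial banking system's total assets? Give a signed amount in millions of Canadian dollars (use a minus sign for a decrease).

+$414 million

OMO purchase (from banks) $108 million: just an asset swap on bank balance sheets → 0.
OMO purchase (from banks) $847 million: just an asset swap on bank balance sheets → 0.
Discount-window loan $63 million: bank balance sheets expand → +$63M.
Government spending $351 million: bank balance sheets expand → +$351M.
Net: 0 + 0 + 63 + 351 = +$414 million.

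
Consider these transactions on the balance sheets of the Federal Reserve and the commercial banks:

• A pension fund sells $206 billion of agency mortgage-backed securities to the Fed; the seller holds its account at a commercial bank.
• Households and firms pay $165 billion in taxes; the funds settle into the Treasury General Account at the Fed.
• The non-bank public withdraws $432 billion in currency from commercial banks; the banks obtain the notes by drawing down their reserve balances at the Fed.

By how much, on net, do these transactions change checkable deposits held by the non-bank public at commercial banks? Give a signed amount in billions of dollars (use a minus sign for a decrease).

Fed balance sheet:
  Assets:      Securities +$206B
  Liabilities: Bank reserves −$391B, Currency in circulation +$432B, Government deposits +$165B
Commercial banking system:
  Assets:      Reserves at CB −$391B
  Liabilities: Checkable deposits −$391B
So the change in checkable deposits held by the non-bank public at commercial banks is -$391 billion.

-$391 billion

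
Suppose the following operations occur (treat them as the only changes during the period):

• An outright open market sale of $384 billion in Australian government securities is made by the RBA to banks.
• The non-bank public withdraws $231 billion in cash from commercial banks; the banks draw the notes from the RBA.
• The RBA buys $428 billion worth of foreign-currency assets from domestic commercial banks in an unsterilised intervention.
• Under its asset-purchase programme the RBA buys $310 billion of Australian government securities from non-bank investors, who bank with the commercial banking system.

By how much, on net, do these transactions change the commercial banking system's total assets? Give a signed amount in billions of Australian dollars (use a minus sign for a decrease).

+$79 billion

OMO sale (to banks) $384 billion: just an asset swap on bank balance sheets → 0.
Currency withdrawal $231 billion: bank balance sheets shrink → −$231B.
FX purchase $428 billion: just an asset swap on bank balance sheets → 0.
Asset purchase (from non-banks) $310 billion: bank balance sheets expand → +$310B.
Net: 0 − 231 + 0 + 310 = +$79 billion.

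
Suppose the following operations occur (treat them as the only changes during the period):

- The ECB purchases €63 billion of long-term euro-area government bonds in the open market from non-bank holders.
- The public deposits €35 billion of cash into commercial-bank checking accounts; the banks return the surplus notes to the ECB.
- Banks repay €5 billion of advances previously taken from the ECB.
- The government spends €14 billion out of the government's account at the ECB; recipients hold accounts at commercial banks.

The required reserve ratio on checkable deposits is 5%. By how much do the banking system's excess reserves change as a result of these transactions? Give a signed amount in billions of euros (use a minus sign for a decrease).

Asset purchase (from non-banks) €63 billion: reserves +€63B, deposits +€63B.
Currency deposit €35 billion: reserves +€35B, deposits +€35B.
Discount-window repayment €5 billion: reserves −€5B, deposits 0.
Government spending €14 billion: reserves +€14B, deposits +€14B.
Totals: Δreserves = +€107B, Δdeposits = +€112B.
Δrequired reserves = 5% × +€112B = +€5.6B.
Δexcess reserves = Δreserves − Δrequired = +€107B − (+€5.6B) = +€101.4 billion.

+€101.4 billion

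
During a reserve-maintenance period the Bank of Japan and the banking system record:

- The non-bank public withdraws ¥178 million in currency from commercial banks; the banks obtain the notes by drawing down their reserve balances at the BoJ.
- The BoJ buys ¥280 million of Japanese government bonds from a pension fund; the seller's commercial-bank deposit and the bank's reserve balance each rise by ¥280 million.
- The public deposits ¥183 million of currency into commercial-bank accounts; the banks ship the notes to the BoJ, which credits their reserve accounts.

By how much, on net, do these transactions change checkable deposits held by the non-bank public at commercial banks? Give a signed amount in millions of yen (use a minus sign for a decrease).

Currency withdrawal ¥178 million: non-bank counterparties' bank balances fall → −¥178M.
Asset purchase (from non-banks) ¥280 million: non-bank counterparties' bank balances rise → +¥280M.
Currency deposit ¥183 million: non-bank counterparties' bank balances rise → +¥183M.
Net: −178 + 280 + 183 = +¥285 million.

+¥285 million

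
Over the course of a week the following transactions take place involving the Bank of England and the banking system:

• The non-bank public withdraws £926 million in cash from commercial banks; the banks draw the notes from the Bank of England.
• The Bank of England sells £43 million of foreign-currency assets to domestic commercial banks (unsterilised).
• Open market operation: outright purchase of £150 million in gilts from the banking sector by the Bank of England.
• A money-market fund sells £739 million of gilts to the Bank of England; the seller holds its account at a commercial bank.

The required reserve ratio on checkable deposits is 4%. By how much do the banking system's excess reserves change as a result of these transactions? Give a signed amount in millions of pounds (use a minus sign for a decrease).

Currency withdrawal £926 million: reserves −£926M, deposits −£926M.
FX sale £43 million: reserves −£43M, deposits 0.
OMO purchase (from banks) £150 million: reserves +£150M, deposits 0.
Asset purchase (from non-banks) £739 million: reserves +£739M, deposits +£739M.
Totals: Δreserves = −£80M, Δdeposits = −£187M.
Δrequired reserves = 4% × −£187M = −£7.48M.
Δexcess reserves = Δreserves − Δrequired = −£80M − (−£7.48M) = -£72.52 million.

-£72.52 million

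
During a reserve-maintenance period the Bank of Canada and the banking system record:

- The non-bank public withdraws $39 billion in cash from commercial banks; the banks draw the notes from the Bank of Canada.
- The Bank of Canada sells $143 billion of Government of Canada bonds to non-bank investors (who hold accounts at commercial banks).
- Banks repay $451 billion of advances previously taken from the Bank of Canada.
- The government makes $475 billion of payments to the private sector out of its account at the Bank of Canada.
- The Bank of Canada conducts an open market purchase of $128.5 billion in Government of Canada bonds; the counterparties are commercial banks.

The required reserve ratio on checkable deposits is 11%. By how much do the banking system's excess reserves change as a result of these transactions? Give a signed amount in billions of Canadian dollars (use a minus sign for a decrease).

-$61.73 billion

Currency withdrawal $39 billion: reserves −$39B, deposits −$39B.
Asset sale (to non-banks) $143 billion: reserves −$143B, deposits −$143B.
Discount-window repayment $451 billion: reserves −$451B, deposits 0.
Government spending $475 billion: reserves +$475B, deposits +$475B.
OMO purchase (from banks) $128.5 billion: reserves +$128.5B, deposits 0.
Totals: Δreserves = −$29.5B, Δdeposits = +$293B.
Δrequired reserves = 11% × +$293B = +$32.23B.
Δexcess reserves = Δreserves − Δrequired = −$29.5B − (+$32.23B) = -$61.73 billion.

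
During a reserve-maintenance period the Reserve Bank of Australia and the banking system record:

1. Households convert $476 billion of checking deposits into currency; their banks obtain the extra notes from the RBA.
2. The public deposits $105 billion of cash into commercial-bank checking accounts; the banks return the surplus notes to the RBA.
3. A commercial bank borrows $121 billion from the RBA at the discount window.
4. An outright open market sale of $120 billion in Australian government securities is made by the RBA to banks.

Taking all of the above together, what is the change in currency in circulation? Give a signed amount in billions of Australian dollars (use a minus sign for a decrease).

+$371 billion

RBA balance sheet:
  Assets:      Securities −$120B, Loans to banks +$121B
  Liabilities: Bank reserves −$370B, Currency in circulation +$371B
Commercial banking system:
  Assets:      Reserves at CB −$370B, Securities +$120B
  Liabilities: Checkable deposits −$371B, Borrowings from CB +$121B
So the change in currency in circulation is +$371 billion.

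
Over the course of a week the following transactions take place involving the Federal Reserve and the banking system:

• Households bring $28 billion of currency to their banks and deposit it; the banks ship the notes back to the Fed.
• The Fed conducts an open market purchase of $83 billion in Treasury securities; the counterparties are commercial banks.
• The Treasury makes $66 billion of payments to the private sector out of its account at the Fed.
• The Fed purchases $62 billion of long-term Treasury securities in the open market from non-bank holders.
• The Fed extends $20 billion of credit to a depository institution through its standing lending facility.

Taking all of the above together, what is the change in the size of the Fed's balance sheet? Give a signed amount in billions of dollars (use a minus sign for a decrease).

+$165 billion

Currency deposit $28 billion: only the composition of liabilities changes → 0.
OMO purchase (from banks) $83 billion: a Fed asset is acquired → +$83B.
Government spending $66 billion: only the composition of liabilities changes → 0.
Asset purchase (from non-banks) $62 billion: a Fed asset is acquired → +$62B.
Discount-window loan $20 billion: a Fed asset is acquired → +$20B.
Net: 0 + 83 + 0 + 62 + 20 = +$165 billion.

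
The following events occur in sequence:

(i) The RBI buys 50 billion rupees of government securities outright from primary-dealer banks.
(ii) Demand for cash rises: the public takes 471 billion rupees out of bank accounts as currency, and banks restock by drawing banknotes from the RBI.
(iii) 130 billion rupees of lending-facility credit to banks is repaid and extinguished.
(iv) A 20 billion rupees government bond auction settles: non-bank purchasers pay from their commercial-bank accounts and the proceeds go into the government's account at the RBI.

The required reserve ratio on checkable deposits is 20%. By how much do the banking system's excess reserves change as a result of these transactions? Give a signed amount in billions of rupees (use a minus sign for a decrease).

-472.8 billion

OMO purchase (from banks) 50 billion rupees: reserves +50B, deposits 0.
Currency withdrawal 471 billion rupees: reserves −471B, deposits −471B.
Discount-window repayment 130 billion rupees: reserves −130B, deposits 0.
Government account inflow 20 billion rupees: reserves −20B, deposits −20B.
Totals: Δreserves = −571B, Δdeposits = −491B.
Δrequired reserves = 20% × −491B = −98.2B.
Δexcess reserves = Δreserves − Δrequired = −571B − (−98.2B) = -472.8 billion.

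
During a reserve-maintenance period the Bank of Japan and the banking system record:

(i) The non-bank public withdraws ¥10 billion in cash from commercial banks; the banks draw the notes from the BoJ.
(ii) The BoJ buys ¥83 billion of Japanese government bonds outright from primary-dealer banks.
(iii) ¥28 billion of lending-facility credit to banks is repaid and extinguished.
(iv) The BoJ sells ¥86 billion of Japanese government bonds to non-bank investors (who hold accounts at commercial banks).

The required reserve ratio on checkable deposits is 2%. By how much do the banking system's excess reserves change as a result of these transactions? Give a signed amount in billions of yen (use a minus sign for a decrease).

Currency withdrawal ¥10 billion: reserves −¥10B, deposits −¥10B.
OMO purchase (from banks) ¥83 billion: reserves +¥83B, deposits 0.
Discount-window repayment ¥28 billion: reserves −¥28B, deposits 0.
Asset sale (to non-banks) ¥86 billion: reserves −¥86B, deposits −¥86B.
Totals: Δreserves = −¥41B, Δdeposits = −¥96B.
Δrequired reserves = 2% × −¥96B = −¥1.92B.
Δexcess reserves = Δreserves − Δrequired = −¥41B − (−¥1.92B) = -¥39.08 billion.

-¥39.08 billion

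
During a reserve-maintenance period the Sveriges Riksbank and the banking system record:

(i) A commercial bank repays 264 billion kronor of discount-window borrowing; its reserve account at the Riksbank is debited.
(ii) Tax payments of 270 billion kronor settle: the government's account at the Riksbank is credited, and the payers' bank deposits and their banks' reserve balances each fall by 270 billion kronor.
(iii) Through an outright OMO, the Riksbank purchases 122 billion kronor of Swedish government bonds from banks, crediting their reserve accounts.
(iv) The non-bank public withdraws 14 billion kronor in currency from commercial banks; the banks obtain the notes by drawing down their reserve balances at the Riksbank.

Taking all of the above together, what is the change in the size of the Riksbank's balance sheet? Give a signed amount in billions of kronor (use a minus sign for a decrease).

-142 billion

Discount-window repayment 264 billion kronor: a Riksbank asset is shed → −264B.
Government account inflow 270 billion kronor: only the composition of liabilities changes → 0.
OMO purchase (from banks) 122 billion kronor: a Riksbank asset is acquired → +122B.
Currency withdrawal 14 billion kronor: only the composition of liabilities changes → 0.
Net: −264 + 0 + 122 + 0 = -142 billion.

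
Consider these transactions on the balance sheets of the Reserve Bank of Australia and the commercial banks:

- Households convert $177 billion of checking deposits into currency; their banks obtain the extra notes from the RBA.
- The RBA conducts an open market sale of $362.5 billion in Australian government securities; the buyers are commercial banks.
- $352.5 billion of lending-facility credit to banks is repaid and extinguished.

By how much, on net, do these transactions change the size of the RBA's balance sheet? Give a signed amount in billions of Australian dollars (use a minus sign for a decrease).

-$715 billion

RBA balance sheet:
  Assets:      Securities −$362.5B, Loans to banks −$352.5B
  Liabilities: Bank reserves −$892B, Currency in circulation +$177B
Change in total RBA assets = -$715 billion.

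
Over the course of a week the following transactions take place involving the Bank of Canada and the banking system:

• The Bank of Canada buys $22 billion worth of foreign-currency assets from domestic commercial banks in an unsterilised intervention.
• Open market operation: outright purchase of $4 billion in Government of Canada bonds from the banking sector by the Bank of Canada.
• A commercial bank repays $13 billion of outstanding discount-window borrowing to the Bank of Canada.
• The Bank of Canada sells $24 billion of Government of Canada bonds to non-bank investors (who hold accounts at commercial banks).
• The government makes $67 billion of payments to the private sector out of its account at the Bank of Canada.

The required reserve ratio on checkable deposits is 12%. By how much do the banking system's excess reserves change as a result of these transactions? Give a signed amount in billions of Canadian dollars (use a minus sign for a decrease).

+$50.84 billion

FX purchase $22 billion: reserves +$22B, deposits 0.
OMO purchase (from banks) $4 billion: reserves +$4B, deposits 0.
Discount-window repayment $13 billion: reserves −$13B, deposits 0.
Asset sale (to non-banks) $24 billion: reserves −$24B, deposits −$24B.
Government spending $67 billion: reserves +$67B, deposits +$67B.
Totals: Δreserves = +$56B, Δdeposits = +$43B.
Δrequired reserves = 12% × +$43B = +$5.16B.
Δexcess reserves = Δreserves − Δrequired = +$56B − (+$5.16B) = +$50.84 billion.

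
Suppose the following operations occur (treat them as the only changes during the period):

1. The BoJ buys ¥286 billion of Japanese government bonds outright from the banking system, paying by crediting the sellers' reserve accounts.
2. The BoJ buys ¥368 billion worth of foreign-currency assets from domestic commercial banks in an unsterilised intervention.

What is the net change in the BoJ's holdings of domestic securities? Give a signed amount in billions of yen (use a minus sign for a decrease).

+¥286 billion

OMO purchase (from banks) ¥286 billion: securities added to the BoJ's portfolio → +¥286B.
FX purchase ¥368 billion: the BoJ's securities portfolio is untouched → 0.
Net: 286 + 0 = +¥286 billion.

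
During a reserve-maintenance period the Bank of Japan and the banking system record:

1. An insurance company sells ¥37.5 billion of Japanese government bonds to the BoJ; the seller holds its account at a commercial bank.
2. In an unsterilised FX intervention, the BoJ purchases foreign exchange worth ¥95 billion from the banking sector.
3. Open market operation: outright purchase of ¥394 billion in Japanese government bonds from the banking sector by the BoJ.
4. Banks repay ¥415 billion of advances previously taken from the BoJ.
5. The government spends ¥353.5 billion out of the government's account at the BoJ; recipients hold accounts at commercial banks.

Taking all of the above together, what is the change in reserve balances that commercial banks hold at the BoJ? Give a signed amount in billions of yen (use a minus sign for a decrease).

+¥465 billion

BoJ balance sheet:
  Assets:      Securities +¥431.5B, Loans to banks −¥415B, Foreign assets +¥95B
  Liabilities: Bank reserves +¥465B, Government deposits −¥353.5B
So the change in reserve balances that commercial banks hold at the BoJ is +¥465 billion.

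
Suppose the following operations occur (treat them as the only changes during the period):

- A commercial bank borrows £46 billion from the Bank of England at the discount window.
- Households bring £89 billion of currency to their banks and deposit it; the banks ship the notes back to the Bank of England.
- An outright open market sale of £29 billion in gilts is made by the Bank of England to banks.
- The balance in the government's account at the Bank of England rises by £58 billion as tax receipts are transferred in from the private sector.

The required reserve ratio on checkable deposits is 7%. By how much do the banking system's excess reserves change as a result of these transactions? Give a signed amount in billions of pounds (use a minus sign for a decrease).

Discount-window loan £46 billion: reserves +£46B, deposits 0.
Currency deposit £89 billion: reserves +£89B, deposits +£89B.
OMO sale (to banks) £29 billion: reserves −£29B, deposits 0.
Government account inflow £58 billion: reserves −£58B, deposits −£58B.
Totals: Δreserves = +£48B, Δdeposits = +£31B.
Δrequired reserves = 7% × +£31B = +£2.17B.
Δexcess reserves = Δreserves − Δrequired = +£48B − (+£2.17B) = +£45.83 billion.

+£45.83 billion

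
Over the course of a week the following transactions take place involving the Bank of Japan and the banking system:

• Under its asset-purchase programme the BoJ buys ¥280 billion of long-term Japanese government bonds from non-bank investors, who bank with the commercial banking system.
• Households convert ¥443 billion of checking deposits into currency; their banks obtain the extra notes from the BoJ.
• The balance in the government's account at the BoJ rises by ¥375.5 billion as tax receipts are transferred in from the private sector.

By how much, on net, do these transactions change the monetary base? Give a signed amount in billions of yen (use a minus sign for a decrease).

Asset purchase (from non-banks) ¥280 billion: BoJ balance sheet expands → +¥280B.
Currency withdrawal ¥443 billion: just a shift between currency and reserves — both are base money → 0.
Government account inflow ¥375.5 billion: reserves shift to a non-base liability → −¥375.5B.
Net: 280 + 0 − 375.5 = -¥95.5 billion.

-¥95.5 billion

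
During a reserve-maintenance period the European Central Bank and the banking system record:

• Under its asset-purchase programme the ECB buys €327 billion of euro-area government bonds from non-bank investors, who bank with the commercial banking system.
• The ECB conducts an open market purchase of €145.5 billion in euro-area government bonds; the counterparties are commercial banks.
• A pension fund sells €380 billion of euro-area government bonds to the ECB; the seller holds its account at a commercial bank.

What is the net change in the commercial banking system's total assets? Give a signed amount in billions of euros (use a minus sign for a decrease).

ECB balance sheet:
  Assets:      Securities +€852.5B
  Liabilities: Bank reserves +€852.5B
Commercial banking system:
  Assets:      Reserves at CB +€852.5B, Securities −€145.5B
  Liabilities: Checkable deposits +€707B
Change in total bank assets = +€707 billion.

+€707 billion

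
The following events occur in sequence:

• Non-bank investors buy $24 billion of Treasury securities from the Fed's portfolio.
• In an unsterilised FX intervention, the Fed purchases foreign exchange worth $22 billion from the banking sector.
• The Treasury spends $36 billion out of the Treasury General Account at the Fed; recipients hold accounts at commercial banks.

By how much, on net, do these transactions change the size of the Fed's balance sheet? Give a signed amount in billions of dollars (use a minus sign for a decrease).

-$2 billion

Fed balance sheet:
  Assets:      Securities −$24B, Foreign assets +$22B
  Liabilities: Bank reserves +$34B, Government deposits −$36B
Change in total Fed assets = -$2 billion.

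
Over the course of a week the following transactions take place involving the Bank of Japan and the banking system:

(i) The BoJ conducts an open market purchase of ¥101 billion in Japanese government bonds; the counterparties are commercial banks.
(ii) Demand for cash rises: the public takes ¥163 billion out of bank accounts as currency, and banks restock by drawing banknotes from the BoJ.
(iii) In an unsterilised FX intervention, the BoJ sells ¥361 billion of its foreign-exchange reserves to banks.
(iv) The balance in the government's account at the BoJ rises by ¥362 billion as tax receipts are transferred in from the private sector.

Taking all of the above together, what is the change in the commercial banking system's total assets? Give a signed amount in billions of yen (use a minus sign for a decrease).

-¥525 billion

BoJ balance sheet:
  Assets:      Securities +¥101B, Foreign assets −¥361B
  Liabilities: Bank reserves −¥785B, Currency in circulation +¥163B, Government deposits +¥362B
Commercial banking system:
  Assets:      Reserves at CB −¥785B, Securities −¥101B, Foreign assets +¥361B
  Liabilities: Checkable deposits −¥525B
Change in total bank assets = -¥525 billion.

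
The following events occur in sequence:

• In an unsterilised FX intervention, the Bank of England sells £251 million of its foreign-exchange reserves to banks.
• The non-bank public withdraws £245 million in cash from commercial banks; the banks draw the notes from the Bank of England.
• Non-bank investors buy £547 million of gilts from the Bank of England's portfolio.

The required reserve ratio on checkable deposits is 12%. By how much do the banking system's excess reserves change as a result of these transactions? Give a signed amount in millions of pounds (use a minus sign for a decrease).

FX sale £251 million: reserves −£251M, deposits 0.
Currency withdrawal £245 million: reserves −£245M, deposits −£245M.
Asset sale (to non-banks) £547 million: reserves −£547M, deposits −£547M.
Totals: Δreserves = −£1043M, Δdeposits = −£792M.
Δrequired reserves = 12% × −£792M = −£95.04M.
Δexcess reserves = Δreserves − Δrequired = −£1043M − (−£95.04M) = -£947.96 million.

-£947.96 million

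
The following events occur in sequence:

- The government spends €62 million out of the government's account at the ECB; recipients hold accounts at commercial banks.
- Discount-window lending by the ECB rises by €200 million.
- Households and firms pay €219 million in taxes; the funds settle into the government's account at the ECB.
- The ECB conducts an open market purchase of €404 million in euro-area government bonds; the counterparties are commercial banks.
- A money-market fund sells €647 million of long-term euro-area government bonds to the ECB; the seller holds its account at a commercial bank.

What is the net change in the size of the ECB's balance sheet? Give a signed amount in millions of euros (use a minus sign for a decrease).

+€1251 million

ECB balance sheet:
  Assets:      Securities +€1051M, Loans to banks +€200M
  Liabilities: Bank reserves +€1094M, Government deposits +€157M
Commercial banking system:
  Assets:      Reserves at CB +€1094M, Securities −€404M
  Liabilities: Checkable deposits +€490M, Borrowings from CB +€200M
Change in total ECB assets = +€1251 million.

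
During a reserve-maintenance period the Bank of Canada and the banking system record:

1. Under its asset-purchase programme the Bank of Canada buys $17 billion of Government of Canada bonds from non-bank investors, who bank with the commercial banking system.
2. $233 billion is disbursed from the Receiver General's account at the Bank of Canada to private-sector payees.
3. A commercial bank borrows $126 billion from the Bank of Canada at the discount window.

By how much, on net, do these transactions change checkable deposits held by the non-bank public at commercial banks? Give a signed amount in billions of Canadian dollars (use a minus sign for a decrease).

+$250 billion

Bank of Canada balance sheet:
  Assets:      Securities +$17B, Loans to banks +$126B
  Liabilities: Bank reserves +$376B, Government deposits −$233B
Commercial banking system:
  Assets:      Reserves at CB +$376B
  Liabilities: Checkable deposits +$250B, Borrowings from CB +$126B
So the change in checkable deposits held by the non-bank public at commercial banks is +$250 billion.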